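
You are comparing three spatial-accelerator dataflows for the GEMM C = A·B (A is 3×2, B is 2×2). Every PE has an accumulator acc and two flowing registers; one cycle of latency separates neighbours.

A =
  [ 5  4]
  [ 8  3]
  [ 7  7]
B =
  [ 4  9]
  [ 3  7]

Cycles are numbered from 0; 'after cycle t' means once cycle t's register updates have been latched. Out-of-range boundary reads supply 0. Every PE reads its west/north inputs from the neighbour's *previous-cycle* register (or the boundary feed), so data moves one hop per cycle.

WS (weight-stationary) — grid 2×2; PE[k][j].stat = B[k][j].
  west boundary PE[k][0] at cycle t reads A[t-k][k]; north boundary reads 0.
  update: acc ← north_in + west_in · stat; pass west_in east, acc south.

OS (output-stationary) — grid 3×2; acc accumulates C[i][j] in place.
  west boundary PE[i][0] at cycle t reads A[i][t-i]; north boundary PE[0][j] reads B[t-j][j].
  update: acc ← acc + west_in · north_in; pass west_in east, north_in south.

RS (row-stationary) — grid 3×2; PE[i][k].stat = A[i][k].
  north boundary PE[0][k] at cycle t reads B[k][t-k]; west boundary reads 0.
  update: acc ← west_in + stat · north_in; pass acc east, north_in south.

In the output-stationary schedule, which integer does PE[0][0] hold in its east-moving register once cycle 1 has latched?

OS on a 3×2 grid — tracing PE[0][0] and its feeders:
  cycle 0: PE[0][0] → acc 20, east 5, south 4
  cycle 1: PE[0][0] → acc 32, east 4, south 3

register = 4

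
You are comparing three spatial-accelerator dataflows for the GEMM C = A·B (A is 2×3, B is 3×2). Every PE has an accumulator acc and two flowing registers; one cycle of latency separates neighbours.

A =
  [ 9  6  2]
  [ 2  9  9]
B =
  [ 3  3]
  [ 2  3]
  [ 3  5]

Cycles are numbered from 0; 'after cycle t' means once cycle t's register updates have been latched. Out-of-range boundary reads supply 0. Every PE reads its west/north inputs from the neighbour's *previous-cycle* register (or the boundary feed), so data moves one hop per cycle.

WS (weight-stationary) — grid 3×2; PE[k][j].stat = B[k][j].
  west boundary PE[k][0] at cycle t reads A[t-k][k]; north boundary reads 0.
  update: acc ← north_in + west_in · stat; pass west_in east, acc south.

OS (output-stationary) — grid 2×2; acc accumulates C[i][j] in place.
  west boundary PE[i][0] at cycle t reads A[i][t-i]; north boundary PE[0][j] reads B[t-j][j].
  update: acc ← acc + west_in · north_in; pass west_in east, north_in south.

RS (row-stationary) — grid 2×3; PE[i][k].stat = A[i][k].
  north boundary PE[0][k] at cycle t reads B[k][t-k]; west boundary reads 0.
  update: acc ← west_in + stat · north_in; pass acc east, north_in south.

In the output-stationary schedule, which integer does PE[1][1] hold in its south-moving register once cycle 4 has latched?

register = 5

Tracing OS — 2×2 array, target PE[1][1]:
  [0] (0,1) acc=0 (h:0 v:0)
  [0] (1,0) acc=0 (h:0 v:0)
  [0] (1,1) acc=0 (h:0 v:0)
  [1] (0,1) acc=27 (h:9 v:3)
  [1] (1,0) acc=6 (h:2 v:3)
  [1] (1,1) acc=0 (h:0 v:0)
  [2] (0,1) acc=45 (h:6 v:3)
  [2] (1,0) acc=24 (h:9 v:2)
  [2] (1,1) acc=6 (h:2 v:3)
  [3] (0,1) acc=55 (h:2 v:5)
  [3] (1,0) acc=51 (h:9 v:3)
  [3] (1,1) acc=33 (h:9 v:3)
  [4] (0,1) acc=55 (h:0 v:0)
  [4] (1,0) acc=51 (h:0 v:0)
  [4] (1,1) acc=78 (h:9 v:5)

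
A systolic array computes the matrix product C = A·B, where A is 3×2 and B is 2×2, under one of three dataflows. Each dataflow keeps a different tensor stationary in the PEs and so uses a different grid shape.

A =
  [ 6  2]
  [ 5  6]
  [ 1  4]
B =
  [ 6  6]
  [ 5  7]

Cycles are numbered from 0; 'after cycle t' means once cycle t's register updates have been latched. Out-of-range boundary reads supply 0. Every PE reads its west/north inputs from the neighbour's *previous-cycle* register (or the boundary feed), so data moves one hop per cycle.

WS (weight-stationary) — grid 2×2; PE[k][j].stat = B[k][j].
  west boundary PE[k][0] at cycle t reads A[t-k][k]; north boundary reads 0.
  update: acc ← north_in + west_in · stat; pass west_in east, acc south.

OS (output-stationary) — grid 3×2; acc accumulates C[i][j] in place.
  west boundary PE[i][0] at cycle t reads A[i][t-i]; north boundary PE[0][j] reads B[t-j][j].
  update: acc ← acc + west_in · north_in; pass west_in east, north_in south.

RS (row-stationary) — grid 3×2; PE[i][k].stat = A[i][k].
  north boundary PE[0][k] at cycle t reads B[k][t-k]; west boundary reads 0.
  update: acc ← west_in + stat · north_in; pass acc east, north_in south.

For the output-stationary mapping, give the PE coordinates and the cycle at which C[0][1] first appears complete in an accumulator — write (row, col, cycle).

Under OS, C[0][1] lands at PE[0][1]:
  [0] (0,1) acc=0 (h:0 v:0)
  [1] (0,1) acc=36 (h:6 v:6)
  [2] (0,1) acc=50 (h:2 v:7)

(row, col, cycle) = (0, 1, 2)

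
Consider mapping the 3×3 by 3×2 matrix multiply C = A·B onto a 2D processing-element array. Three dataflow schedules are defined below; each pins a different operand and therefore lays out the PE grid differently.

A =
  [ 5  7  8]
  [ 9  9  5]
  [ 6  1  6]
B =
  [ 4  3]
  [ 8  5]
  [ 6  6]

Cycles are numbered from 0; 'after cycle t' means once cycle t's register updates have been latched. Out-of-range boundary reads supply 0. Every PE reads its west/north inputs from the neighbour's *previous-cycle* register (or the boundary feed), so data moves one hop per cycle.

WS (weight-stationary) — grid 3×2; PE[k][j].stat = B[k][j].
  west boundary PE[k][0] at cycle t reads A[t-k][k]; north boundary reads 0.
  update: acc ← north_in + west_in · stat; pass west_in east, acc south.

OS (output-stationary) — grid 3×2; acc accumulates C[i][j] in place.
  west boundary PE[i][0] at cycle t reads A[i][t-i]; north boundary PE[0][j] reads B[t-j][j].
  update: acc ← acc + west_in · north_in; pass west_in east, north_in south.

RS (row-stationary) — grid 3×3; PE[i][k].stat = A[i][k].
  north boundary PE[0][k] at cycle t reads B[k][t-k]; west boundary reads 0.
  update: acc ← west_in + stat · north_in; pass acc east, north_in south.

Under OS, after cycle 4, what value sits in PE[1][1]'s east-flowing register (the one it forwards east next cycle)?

register = 5

OS (3×2). Following PE[1][1] plus its west/north inputs:
  cycle 0: PE[0][1] → acc 0, east 0, south 0
  cycle 0: PE[1][0] → acc 0, east 0, south 0
  cycle 0: PE[1][1] → acc 0, east 0, south 0
  cycle 1: PE[0][1] → acc 15, east 5, south 3
  cycle 1: PE[1][0] → acc 36, east 9, south 4
  cycle 1: PE[1][1] → acc 0, east 0, south 0
  cycle 2: PE[0][1] → acc 50, east 7, south 5
  cycle 2: PE[1][0] → acc 108, east 9, south 8
  cycle 2: PE[1][1] → acc 27, east 9, south 3
  cycle 3: PE[0][1] → acc 98, east 8, south 6
  cycle 3: PE[1][0] → acc 138, east 5, south 6
  cycle 3: PE[1][1] → acc 72, east 9, south 5
  cycle 4: PE[0][1] → acc 98, east 0, south 0
  cycle 4: PE[1][0] → acc 138, east 0, south 0
  cycle 4: PE[1][1] → acc 102, east 5, south 6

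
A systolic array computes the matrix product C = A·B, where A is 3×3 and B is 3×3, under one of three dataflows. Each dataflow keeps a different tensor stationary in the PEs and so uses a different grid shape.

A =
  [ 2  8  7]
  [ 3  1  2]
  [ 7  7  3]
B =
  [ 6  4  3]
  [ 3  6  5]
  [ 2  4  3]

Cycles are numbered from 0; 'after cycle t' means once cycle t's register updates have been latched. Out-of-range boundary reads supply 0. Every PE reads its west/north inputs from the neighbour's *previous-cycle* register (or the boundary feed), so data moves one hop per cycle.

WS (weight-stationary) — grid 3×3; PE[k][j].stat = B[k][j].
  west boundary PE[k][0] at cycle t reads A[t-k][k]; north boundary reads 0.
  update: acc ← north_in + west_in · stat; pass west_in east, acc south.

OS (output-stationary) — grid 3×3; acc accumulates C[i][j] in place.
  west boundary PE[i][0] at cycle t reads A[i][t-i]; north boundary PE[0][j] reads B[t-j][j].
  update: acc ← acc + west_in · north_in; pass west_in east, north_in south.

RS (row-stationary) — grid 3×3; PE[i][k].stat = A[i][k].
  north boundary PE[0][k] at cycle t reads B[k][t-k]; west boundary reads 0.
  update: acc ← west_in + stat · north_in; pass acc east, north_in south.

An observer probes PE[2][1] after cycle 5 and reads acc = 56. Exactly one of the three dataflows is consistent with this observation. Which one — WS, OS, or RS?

WS (3×3 grid), PE[2][1]:
  t=0 PE[2][1]: acc=0 h=0 v=0
  t=1 PE[2][1]: acc=0 h=0 v=0
  t=2 PE[2][1]: acc=0 h=0 v=0
  t=3 PE[2][1]: acc=84 h=7 v=84
  t=4 PE[2][1]: acc=26 h=2 v=26
  t=5 PE[2][1]: acc=82 h=3 v=82
OS (3×3 grid), PE[2][1]:
  t=0 PE[2][1]: acc=0 h=0 v=0
  t=1 PE[2][1]: acc=0 h=0 v=0
  t=2 PE[2][1]: acc=0 h=0 v=0
  t=3 PE[2][1]: acc=28 h=7 v=4
  t=4 PE[2][1]: acc=70 h=7 v=6
  t=5 PE[2][1]: acc=82 h=3 v=4
RS (3×3 grid), PE[2][1]:
  t=0 PE[2][1]: acc=0 h=0 v=0
  t=1 PE[2][1]: acc=0 h=0 v=0
  t=2 PE[2][1]: acc=0 h=0 v=0
  t=3 PE[2][1]: acc=63 h=63 v=3
  t=4 PE[2][1]: acc=70 h=70 v=6
  t=5 PE[2][1]: acc=56 h=56 v=5

dataflow = RS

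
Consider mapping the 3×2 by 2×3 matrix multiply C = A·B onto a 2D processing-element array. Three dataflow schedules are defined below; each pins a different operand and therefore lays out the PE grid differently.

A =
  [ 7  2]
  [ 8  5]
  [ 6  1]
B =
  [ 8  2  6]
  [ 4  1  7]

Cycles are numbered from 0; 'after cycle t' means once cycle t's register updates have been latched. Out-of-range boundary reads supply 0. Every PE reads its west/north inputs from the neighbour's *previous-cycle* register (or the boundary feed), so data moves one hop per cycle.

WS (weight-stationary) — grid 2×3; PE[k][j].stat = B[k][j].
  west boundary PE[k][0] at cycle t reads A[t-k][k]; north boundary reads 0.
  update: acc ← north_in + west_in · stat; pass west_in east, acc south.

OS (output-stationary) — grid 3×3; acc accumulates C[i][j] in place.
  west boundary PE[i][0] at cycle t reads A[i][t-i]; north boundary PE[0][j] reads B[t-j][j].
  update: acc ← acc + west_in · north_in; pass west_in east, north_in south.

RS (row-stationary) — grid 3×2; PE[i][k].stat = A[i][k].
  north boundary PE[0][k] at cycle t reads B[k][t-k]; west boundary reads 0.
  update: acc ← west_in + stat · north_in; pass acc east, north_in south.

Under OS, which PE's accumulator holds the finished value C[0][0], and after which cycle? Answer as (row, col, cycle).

OS: C[0][0] accumulates in PE[0][0]:
  step 0 · PE0,0: acc=56; fwd→7 fwd↓8
  step 1 · PE0,0: acc=64; fwd→2 fwd↓4

(row, col, cycle) = (0, 0, 1)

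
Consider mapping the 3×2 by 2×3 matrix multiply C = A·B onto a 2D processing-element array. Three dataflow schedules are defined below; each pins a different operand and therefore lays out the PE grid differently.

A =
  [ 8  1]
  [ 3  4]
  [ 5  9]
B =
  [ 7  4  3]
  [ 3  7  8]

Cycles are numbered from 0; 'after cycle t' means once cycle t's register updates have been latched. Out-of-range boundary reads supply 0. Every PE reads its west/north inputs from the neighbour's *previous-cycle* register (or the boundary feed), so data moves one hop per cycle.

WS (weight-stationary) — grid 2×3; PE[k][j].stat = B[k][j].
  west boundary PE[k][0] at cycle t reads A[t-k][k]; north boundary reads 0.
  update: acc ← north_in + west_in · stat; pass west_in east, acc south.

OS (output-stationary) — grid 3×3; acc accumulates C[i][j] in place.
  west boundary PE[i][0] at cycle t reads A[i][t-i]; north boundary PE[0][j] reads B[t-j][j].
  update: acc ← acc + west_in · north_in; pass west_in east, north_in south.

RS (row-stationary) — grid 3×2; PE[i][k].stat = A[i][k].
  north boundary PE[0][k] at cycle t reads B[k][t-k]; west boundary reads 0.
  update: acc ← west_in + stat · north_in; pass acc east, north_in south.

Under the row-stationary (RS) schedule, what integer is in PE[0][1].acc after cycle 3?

RS 3×2: PE[0][1] cycle-by-cycle (with neighbour feeds):
  step 0 · PE0,0: acc=56; fwd→56 fwd↓7
  step 0 · PE0,1: acc=0; fwd→0 fwd↓0
  step 1 · PE0,0: acc=32; fwd→32 fwd↓4
  step 1 · PE0,1: acc=59; fwd→59 fwd↓3
  step 2 · PE0,0: acc=24; fwd→24 fwd↓3
  step 2 · PE0,1: acc=39; fwd→39 fwd↓7
  step 3 · PE0,0: acc=0; fwd→0 fwd↓0
  step 3 · PE0,1: acc=32; fwd→32 fwd↓8

PE[0][1].acc = 32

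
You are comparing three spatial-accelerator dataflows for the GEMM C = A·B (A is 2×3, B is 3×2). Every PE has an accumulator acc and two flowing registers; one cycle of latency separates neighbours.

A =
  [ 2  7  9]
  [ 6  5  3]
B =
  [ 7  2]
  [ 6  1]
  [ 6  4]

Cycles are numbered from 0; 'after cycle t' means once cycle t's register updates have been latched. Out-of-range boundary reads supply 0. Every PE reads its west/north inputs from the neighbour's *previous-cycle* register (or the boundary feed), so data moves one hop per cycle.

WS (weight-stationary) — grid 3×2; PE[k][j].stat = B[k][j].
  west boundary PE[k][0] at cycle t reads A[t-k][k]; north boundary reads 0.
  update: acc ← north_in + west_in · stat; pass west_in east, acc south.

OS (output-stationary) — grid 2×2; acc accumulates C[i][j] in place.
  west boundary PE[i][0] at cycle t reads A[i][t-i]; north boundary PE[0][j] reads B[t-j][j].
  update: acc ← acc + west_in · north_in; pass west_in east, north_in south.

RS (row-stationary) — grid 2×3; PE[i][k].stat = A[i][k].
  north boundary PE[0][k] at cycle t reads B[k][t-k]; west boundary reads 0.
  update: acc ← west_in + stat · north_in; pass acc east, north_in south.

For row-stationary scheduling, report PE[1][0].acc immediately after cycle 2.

RS (2×3). Following PE[1][0] plus its west/north inputs:
  cycle 0: PE[0][0] → acc 14, east 14, south 7
  cycle 0: PE[1][0] → acc 0, east 0, south 0
  cycle 1: PE[0][0] → acc 4, east 4, south 2
  cycle 1: PE[1][0] → acc 42, east 42, south 7
  cycle 2: PE[0][0] → acc 0, east 0, south 0
  cycle 2: PE[1][0] → acc 12, east 12, south 2

PE[1][0].acc = 12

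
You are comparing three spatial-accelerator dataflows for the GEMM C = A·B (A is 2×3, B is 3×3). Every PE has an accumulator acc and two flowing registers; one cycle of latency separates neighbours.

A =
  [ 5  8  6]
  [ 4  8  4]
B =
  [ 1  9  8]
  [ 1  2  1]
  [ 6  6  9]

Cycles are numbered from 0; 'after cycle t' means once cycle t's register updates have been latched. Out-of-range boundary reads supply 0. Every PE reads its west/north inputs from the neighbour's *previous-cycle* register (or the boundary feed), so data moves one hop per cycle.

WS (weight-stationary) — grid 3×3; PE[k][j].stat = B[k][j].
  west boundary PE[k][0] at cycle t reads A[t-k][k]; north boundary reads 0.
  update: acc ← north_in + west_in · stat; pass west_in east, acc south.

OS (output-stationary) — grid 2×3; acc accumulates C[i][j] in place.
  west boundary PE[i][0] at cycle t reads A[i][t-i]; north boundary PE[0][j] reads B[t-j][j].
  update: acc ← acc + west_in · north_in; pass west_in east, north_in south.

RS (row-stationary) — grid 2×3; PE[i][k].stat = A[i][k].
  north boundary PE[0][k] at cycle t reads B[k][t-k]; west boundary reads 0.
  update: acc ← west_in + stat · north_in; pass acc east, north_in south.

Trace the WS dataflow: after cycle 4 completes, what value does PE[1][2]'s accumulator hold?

PE[1][2].acc = 40

Tracing WS — 3×3 array, target PE[1][2]:
  [0] (0,2) acc=0 (h:0 v:0)
  [0] (1,1) acc=0 (h:0 v:0)
  [0] (1,2) acc=0 (h:0 v:0)
  [1] (0,2) acc=0 (h:0 v:0)
  [1] (1,1) acc=0 (h:0 v:0)
  [1] (1,2) acc=0 (h:0 v:0)
  [2] (0,2) acc=40 (h:5 v:40)
  [2] (1,1) acc=61 (h:8 v:61)
  [2] (1,2) acc=0 (h:0 v:0)
  [3] (0,2) acc=32 (h:4 v:32)
  [3] (1,1) acc=52 (h:8 v:52)
  [3] (1,2) acc=48 (h:8 v:48)
  [4] (0,2) acc=0 (h:0 v:0)
  [4] (1,1) acc=0 (h:0 v:0)
  [4] (1,2) acc=40 (h:8 v:40)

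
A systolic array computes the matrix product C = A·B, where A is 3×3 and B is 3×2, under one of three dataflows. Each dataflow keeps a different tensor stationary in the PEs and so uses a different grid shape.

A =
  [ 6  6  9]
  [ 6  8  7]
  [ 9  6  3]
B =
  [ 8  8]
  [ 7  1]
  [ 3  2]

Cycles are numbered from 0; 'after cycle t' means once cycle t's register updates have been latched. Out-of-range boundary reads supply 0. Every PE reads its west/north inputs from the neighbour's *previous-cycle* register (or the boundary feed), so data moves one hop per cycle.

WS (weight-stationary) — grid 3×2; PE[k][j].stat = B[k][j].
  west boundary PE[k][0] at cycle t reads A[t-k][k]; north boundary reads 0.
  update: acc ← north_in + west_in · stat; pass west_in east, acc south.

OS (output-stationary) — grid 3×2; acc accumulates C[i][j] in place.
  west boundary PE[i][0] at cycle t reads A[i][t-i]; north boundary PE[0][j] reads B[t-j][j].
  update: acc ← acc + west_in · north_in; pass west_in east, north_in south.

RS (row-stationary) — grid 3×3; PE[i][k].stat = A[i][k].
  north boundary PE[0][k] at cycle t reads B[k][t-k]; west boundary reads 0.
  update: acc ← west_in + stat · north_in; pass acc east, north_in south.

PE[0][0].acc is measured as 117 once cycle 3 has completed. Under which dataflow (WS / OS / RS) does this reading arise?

WS (3×2 grid), PE[0][0]:
  step 0 · PE0,0: acc=48; fwd→6 fwd↓48
  step 1 · PE0,0: acc=48; fwd→6 fwd↓48
  step 2 · PE0,0: acc=72; fwd→9 fwd↓72
  step 3 · PE0,0: acc=0; fwd→0 fwd↓0
OS (3×2 grid), PE[0][0]:
  step 0 · PE0,0: acc=48; fwd→6 fwd↓8
  step 1 · PE0,0: acc=90; fwd→6 fwd↓7
  step 2 · PE0,0: acc=117; fwd→9 fwd↓3
  step 3 · PE0,0: acc=117; fwd→0 fwd↓0
RS (3×3 grid), PE[0][0]:
  step 0 · PE0,0: acc=48; fwd→48 fwd↓8
  step 1 · PE0,0: acc=48; fwd→48 fwd↓8
  step 2 · PE0,0: acc=0; fwd→0 fwd↓0
  step 3 · PE0,0: acc=0; fwd→0 fwd↓0

dataflow = OS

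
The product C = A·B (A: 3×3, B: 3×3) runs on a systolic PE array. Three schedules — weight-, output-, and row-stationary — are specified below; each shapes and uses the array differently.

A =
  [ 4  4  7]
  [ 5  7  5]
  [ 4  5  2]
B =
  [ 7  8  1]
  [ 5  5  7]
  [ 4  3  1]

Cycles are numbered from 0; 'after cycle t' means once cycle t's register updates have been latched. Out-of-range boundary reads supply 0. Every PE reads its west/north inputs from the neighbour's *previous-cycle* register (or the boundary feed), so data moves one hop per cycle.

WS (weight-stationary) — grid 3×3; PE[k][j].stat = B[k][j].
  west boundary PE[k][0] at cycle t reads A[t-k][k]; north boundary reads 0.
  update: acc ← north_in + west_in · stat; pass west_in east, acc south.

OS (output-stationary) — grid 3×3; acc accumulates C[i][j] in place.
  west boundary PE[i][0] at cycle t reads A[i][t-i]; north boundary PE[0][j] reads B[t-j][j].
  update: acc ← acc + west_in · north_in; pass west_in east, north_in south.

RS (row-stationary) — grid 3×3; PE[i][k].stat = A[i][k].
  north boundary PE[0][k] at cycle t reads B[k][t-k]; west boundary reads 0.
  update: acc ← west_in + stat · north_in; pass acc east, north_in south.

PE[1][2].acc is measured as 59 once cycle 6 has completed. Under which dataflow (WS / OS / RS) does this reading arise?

dataflow = OS

WS [3×3] PE[1][2] across cycles:
  [0] (1,2) acc=0 (h:0 v:0)
  [1] (1,2) acc=0 (h:0 v:0)
  [2] (1,2) acc=0 (h:0 v:0)
  [3] (1,2) acc=32 (h:4 v:32)
  [4] (1,2) acc=54 (h:7 v:54)
  [5] (1,2) acc=39 (h:5 v:39)
  [6] (1,2) acc=0 (h:0 v:0)
OS [3×3] PE[1][2] across cycles:
  [0] (1,2) acc=0 (h:0 v:0)
  [1] (1,2) acc=0 (h:0 v:0)
  [2] (1,2) acc=0 (h:0 v:0)
  [3] (1,2) acc=5 (h:5 v:1)
  [4] (1,2) acc=54 (h:7 v:7)
  [5] (1,2) acc=59 (h:5 v:1)
  [6] (1,2) acc=59 (h:0 v:0)
RS [3×3] PE[1][2] across cycles:
  [0] (1,2) acc=0 (h:0 v:0)
  [1] (1,2) acc=0 (h:0 v:0)
  [2] (1,2) acc=0 (h:0 v:0)
  [3] (1,2) acc=90 (h:90 v:4)
  [4] (1,2) acc=90 (h:90 v:3)
  [5] (1,2) acc=59 (h:59 v:1)
  [6] (1,2) acc=0 (h:0 v:0)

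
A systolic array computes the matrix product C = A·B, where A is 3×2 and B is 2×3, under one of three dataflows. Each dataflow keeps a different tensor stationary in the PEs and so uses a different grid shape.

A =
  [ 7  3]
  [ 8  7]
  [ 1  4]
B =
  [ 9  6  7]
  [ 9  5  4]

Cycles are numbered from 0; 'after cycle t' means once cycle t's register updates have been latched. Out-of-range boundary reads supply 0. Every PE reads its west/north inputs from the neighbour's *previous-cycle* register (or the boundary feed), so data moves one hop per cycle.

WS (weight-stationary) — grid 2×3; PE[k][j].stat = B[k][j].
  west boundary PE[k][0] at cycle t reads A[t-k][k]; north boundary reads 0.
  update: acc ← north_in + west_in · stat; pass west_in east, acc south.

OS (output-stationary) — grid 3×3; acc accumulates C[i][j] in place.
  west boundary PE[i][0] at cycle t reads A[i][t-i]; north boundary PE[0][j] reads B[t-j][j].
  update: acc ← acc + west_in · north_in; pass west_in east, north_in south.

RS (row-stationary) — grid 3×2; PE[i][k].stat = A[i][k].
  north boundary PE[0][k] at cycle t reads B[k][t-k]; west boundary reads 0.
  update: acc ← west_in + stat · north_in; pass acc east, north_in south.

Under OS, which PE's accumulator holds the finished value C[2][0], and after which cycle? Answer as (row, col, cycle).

OS: C[2][0] accumulates in PE[2][0]:
  cycle 0: PE[2][0] → acc 0, east 0, south 0
  cycle 1: PE[2][0] → acc 0, east 0, south 0
  cycle 2: PE[2][0] → acc 9, east 1, south 9
  cycle 3: PE[2][0] → acc 45, east 4, south 9

(row, col, cycle) = (2, 0, 3)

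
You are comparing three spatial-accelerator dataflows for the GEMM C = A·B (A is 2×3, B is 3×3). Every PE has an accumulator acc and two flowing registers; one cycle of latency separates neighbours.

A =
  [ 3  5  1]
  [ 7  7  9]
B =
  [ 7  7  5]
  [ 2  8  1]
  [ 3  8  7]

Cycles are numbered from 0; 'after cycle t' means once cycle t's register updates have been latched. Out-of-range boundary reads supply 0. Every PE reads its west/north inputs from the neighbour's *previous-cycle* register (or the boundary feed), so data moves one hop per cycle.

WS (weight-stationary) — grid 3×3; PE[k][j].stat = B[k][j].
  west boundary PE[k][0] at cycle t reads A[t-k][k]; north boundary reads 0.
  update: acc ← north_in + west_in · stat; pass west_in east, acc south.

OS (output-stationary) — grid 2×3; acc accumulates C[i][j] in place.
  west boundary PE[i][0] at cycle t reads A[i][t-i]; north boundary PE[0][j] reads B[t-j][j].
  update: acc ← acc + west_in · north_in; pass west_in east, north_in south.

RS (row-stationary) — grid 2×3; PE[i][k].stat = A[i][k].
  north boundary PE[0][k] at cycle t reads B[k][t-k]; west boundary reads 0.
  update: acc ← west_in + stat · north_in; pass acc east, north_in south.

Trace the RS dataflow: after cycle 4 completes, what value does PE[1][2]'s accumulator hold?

RS on a 2×3 grid — tracing PE[1][2] and its feeders:
  cycle 0: PE[0][2] → acc 0, east 0, south 0
  cycle 0: PE[1][1] → acc 0, east 0, south 0
  cycle 0: PE[1][2] → acc 0, east 0, south 0
  cycle 1: PE[0][2] → acc 0, east 0, south 0
  cycle 1: PE[1][1] → acc 0, east 0, south 0
  cycle 1: PE[1][2] → acc 0, east 0, south 0
  cycle 2: PE[0][2] → acc 34, east 34, south 3
  cycle 2: PE[1][1] → acc 63, east 63, south 2
  cycle 2: PE[1][2] → acc 0, east 0, south 0
  cycle 3: PE[0][2] → acc 69, east 69, south 8
  cycle 3: PE[1][1] → acc 105, east 105, south 8
  cycle 3: PE[1][2] → acc 90, east 90, south 3
  cycle 4: PE[0][2] → acc 27, east 27, south 7
  cycle 4: PE[1][1] → acc 42, east 42, south 1
  cycle 4: PE[1][2] → acc 177, east 177, south 8

PE[1][2].acc = 177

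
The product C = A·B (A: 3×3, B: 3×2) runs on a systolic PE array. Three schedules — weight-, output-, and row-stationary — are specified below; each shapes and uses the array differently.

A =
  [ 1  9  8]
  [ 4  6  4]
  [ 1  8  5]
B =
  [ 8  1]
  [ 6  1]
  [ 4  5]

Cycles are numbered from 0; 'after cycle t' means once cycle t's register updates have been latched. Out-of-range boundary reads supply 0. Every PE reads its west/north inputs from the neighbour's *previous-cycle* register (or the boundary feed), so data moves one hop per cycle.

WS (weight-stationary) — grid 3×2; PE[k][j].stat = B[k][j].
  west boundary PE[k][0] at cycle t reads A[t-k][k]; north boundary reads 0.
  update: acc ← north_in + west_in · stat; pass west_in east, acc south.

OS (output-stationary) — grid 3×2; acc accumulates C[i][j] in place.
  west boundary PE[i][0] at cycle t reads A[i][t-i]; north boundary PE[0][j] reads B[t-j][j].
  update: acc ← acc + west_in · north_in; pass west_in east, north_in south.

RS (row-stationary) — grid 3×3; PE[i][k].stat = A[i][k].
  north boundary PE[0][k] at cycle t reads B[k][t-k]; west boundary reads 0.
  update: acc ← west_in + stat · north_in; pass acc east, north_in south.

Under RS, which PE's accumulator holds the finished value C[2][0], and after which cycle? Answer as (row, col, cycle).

(row, col, cycle) = (2, 2, 4)

RS: C[2][0] accumulates in PE[2][2]:
  c0 r2c2: 0 / 0 / 0
  c1 r2c2: 0 / 0 / 0
  c2 r2c2: 0 / 0 / 0
  c3 r2c2: 0 / 0 / 0
  c4 r2c2: 76 / 76 / 4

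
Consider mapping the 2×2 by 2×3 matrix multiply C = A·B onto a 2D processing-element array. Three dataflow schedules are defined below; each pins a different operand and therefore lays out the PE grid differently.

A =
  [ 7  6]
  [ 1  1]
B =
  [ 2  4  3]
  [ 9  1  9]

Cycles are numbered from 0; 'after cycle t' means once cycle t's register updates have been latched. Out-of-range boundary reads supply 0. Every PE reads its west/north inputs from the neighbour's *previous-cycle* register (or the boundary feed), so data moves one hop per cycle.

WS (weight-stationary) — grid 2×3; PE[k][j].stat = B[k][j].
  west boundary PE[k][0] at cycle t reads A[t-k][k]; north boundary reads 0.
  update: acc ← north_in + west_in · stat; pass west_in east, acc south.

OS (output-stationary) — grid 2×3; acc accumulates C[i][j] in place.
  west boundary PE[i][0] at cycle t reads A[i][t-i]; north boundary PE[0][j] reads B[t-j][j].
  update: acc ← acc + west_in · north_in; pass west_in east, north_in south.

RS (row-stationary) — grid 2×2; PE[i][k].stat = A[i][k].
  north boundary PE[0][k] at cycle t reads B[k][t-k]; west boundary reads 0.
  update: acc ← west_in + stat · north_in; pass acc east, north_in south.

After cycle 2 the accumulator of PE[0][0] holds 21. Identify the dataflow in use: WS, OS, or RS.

dataflow = RS

WS [2×3] PE[0][0] across cycles:
  cycle 0: PE[0][0] → acc 14, east 7, south 14
  cycle 1: PE[0][0] → acc 2, east 1, south 2
  cycle 2: PE[0][0] → acc 0, east 0, south 0
OS [2×3] PE[0][0] across cycles:
  cycle 0: PE[0][0] → acc 14, east 7, south 2
  cycle 1: PE[0][0] → acc 68, east 6, south 9
  cycle 2: PE[0][0] → acc 68, east 0, south 0
RS [2×2] PE[0][0] across cycles:
  cycle 0: PE[0][0] → acc 14, east 14, south 2
  cycle 1: PE[0][0] → acc 28, east 28, south 4
  cycle 2: PE[0][0] → acc 21, east 21, south 3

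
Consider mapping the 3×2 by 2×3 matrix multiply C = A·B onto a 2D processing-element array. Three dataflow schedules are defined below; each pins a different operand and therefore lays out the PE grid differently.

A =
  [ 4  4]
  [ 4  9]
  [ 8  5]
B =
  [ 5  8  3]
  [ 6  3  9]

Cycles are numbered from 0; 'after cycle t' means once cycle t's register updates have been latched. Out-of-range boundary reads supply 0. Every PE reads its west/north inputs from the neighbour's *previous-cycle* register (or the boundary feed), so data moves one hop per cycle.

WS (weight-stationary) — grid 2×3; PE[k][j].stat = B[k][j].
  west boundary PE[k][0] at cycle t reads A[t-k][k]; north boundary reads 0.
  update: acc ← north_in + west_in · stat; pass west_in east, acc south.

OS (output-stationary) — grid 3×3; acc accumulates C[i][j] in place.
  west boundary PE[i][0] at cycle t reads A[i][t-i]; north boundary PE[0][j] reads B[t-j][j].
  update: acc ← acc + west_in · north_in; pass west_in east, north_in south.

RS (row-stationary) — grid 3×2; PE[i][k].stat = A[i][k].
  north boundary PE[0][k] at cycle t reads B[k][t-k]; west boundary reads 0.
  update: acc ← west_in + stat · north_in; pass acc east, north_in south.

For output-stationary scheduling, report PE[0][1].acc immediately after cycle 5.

OS 3×3: PE[0][1] cycle-by-cycle (with neighbour feeds):
  step 0 · PE0,0: acc=20; fwd→4 fwd↓5
  step 0 · PE0,1: acc=0; fwd→0 fwd↓0
  step 1 · PE0,0: acc=44; fwd→4 fwd↓6
  step 1 · PE0,1: acc=32; fwd→4 fwd↓8
  step 2 · PE0,0: acc=44; fwd→0 fwd↓0
  step 2 · PE0,1: acc=44; fwd→4 fwd↓3
  step 3 · PE0,0: acc=44; fwd→0 fwd↓0
  step 3 · PE0,1: acc=44; fwd→0 fwd↓0
  step 4 · PE0,0: acc=44; fwd→0 fwd↓0
  step 4 · PE0,1: acc=44; fwd→0 fwd↓0
  step 5 · PE0,0: acc=44; fwd→0 fwd↓0
  step 5 · PE0,1: acc=44; fwd→0 fwd↓0

PE[0][1].acc = 44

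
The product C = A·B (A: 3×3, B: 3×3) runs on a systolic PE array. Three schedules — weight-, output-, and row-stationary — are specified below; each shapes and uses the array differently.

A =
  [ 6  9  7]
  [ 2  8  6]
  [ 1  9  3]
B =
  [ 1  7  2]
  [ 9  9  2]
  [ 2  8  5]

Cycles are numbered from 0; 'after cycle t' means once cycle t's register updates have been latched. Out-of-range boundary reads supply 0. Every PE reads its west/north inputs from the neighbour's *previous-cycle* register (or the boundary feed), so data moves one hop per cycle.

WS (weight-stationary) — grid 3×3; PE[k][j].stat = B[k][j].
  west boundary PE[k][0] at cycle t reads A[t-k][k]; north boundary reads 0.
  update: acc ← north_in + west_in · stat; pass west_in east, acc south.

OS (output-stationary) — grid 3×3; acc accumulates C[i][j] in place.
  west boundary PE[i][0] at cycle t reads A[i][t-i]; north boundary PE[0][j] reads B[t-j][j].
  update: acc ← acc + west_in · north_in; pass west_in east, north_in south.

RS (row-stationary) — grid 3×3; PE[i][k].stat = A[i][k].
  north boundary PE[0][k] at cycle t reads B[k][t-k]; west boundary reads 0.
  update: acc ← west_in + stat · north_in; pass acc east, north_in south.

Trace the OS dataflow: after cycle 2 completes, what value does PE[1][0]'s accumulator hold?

OS 3×3: PE[1][0] cycle-by-cycle (with neighbour feeds):
  c0 r0c0: 6 / 6 / 1
  c0 r1c0: 0 / 0 / 0
  c1 r0c0: 87 / 9 / 9
  c1 r1c0: 2 / 2 / 1
  c2 r0c0: 101 / 7 / 2
  c2 r1c0: 74 / 8 / 9

PE[1][0].acc = 74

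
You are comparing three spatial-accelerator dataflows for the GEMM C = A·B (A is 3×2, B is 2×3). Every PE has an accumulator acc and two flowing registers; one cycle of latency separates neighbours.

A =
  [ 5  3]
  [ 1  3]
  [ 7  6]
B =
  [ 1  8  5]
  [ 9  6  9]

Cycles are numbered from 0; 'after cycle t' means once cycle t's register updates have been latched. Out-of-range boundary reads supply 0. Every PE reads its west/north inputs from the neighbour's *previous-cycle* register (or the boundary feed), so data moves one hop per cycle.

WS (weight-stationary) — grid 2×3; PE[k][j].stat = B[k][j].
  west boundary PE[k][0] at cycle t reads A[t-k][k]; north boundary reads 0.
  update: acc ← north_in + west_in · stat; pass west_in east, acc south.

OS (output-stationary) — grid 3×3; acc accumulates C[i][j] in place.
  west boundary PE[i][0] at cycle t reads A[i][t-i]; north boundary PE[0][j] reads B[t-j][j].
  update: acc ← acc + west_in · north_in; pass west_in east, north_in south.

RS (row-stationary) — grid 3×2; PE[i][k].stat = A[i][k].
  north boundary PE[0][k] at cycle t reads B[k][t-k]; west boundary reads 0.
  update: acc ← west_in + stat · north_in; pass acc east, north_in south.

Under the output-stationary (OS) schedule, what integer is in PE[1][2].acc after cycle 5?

PE[1][2].acc = 32

OS (3×3). Following PE[1][2] plus its west/north inputs:
  step 0 · PE0,2: acc=0; fwd→0 fwd↓0
  step 0 · PE1,1: acc=0; fwd→0 fwd↓0
  step 0 · PE1,2: acc=0; fwd→0 fwd↓0
  step 1 · PE0,2: acc=0; fwd→0 fwd↓0
  step 1 · PE1,1: acc=0; fwd→0 fwd↓0
  step 1 · PE1,2: acc=0; fwd→0 fwd↓0
  step 2 · PE0,2: acc=25; fwd→5 fwd↓5
  step 2 · PE1,1: acc=8; fwd→1 fwd↓8
  step 2 · PE1,2: acc=0; fwd→0 fwd↓0
  step 3 · PE0,2: acc=52; fwd→3 fwd↓9
  step 3 · PE1,1: acc=26; fwd→3 fwd↓6
  step 3 · PE1,2: acc=5; fwd→1 fwd↓5
  step 4 · PE0,2: acc=52; fwd→0 fwd↓0
  step 4 · PE1,1: acc=26; fwd→0 fwd↓0
  step 4 · PE1,2: acc=32; fwd→3 fwd↓9
  step 5 · PE0,2: acc=52; fwd→0 fwd↓0
  step 5 · PE1,1: acc=26; fwd→0 fwd↓0
  step 5 · PE1,2: acc=32; fwd→0 fwd↓0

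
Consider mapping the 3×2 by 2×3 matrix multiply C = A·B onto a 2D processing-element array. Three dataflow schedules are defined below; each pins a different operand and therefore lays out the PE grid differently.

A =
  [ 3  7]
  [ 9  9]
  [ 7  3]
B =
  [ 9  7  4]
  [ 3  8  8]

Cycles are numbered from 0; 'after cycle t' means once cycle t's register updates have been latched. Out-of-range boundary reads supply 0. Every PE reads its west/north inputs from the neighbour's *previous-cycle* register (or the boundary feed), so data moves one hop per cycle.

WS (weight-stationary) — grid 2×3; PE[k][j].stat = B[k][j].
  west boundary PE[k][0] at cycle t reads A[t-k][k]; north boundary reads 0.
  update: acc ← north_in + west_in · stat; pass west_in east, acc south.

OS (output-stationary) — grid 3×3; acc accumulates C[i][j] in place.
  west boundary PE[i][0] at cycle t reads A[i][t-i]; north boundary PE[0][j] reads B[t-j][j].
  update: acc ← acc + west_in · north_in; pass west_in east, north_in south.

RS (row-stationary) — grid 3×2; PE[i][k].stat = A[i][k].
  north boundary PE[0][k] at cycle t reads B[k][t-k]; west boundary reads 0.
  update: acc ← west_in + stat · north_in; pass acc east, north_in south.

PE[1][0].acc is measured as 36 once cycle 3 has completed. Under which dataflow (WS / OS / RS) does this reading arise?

Under WS (2×3), PE[1][0]:
  0: (1,0).acc=0  regs=<0,0>
  1: (1,0).acc=48  regs=<7,48>
  2: (1,0).acc=108  regs=<9,108>
  3: (1,0).acc=72  regs=<3,72>
Under OS (3×3), PE[1][0]:
  0: (1,0).acc=0  regs=<0,0>
  1: (1,0).acc=81  regs=<9,9>
  2: (1,0).acc=108  regs=<9,3>
  3: (1,0).acc=108  regs=<0,0>
Under RS (3×2), PE[1][0]:
  0: (1,0).acc=0  regs=<0,0>
  1: (1,0).acc=81  regs=<81,9>
  2: (1,0).acc=63  regs=<63,7>
  3: (1,0).acc=36  regs=<36,4>

dataflow = RS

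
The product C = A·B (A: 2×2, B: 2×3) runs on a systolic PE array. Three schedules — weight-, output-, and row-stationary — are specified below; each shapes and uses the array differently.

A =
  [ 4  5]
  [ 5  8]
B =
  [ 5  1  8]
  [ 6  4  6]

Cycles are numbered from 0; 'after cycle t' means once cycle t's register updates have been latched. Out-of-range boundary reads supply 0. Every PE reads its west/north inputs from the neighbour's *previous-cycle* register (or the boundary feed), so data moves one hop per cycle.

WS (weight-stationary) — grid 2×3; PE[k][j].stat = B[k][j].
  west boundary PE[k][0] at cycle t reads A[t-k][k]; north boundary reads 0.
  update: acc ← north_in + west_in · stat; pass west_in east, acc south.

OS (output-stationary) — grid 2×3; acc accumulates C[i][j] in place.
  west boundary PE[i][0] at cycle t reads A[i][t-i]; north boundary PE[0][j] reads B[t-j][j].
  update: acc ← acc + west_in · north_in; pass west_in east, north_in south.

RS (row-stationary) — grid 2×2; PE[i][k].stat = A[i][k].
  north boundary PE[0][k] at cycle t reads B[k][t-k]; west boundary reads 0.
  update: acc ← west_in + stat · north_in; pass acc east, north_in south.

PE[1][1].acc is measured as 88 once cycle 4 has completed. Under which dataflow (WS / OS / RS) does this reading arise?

WS [2×3] PE[1][1] across cycles:
  t=0 PE[1][1]: acc=0 h=0 v=0
  t=1 PE[1][1]: acc=0 h=0 v=0
  t=2 PE[1][1]: acc=24 h=5 v=24
  t=3 PE[1][1]: acc=37 h=8 v=37
  t=4 PE[1][1]: acc=0 h=0 v=0
OS [2×3] PE[1][1] across cycles:
  t=0 PE[1][1]: acc=0 h=0 v=0
  t=1 PE[1][1]: acc=0 h=0 v=0
  t=2 PE[1][1]: acc=5 h=5 v=1
  t=3 PE[1][1]: acc=37 h=8 v=4
  t=4 PE[1][1]: acc=37 h=0 v=0
RS [2×2] PE[1][1] across cycles:
  t=0 PE[1][1]: acc=0 h=0 v=0
  t=1 PE[1][1]: acc=0 h=0 v=0
  t=2 PE[1][1]: acc=73 h=73 v=6
  t=3 PE[1][1]: acc=37 h=37 v=4
  t=4 PE[1][1]: acc=88 h=88 v=6

dataflow = RS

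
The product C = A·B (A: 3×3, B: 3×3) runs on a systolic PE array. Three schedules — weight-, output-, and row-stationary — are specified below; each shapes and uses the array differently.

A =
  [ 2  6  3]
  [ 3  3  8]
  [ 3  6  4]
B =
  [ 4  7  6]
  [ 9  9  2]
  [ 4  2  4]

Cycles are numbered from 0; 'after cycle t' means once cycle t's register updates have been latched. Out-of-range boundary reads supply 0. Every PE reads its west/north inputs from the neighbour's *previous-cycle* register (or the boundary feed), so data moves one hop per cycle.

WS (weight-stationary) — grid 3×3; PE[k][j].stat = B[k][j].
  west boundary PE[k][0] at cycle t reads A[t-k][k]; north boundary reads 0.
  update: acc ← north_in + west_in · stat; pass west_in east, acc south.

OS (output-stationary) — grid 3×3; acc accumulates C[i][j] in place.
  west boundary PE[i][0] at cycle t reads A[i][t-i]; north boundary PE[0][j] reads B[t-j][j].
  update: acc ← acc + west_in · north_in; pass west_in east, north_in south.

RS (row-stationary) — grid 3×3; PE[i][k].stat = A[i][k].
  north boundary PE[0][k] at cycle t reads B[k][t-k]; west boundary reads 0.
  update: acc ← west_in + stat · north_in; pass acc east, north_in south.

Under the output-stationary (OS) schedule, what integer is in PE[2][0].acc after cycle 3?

OS (3×3). Following PE[2][0] plus its west/north inputs:
  cycle 0: PE[1][0] → acc 0, east 0, south 0
  cycle 0: PE[2][0] → acc 0, east 0, south 0
  cycle 1: PE[1][0] → acc 12, east 3, south 4
  cycle 1: PE[2][0] → acc 0, east 0, south 0
  cycle 2: PE[1][0] → acc 39, east 3, south 9
  cycle 2: PE[2][0] → acc 12, east 3, south 4
  cycle 3: PE[1][0] → acc 71, east 8, south 4
  cycle 3: PE[2][0] → acc 66, east 6, south 9

PE[2][0].acc = 66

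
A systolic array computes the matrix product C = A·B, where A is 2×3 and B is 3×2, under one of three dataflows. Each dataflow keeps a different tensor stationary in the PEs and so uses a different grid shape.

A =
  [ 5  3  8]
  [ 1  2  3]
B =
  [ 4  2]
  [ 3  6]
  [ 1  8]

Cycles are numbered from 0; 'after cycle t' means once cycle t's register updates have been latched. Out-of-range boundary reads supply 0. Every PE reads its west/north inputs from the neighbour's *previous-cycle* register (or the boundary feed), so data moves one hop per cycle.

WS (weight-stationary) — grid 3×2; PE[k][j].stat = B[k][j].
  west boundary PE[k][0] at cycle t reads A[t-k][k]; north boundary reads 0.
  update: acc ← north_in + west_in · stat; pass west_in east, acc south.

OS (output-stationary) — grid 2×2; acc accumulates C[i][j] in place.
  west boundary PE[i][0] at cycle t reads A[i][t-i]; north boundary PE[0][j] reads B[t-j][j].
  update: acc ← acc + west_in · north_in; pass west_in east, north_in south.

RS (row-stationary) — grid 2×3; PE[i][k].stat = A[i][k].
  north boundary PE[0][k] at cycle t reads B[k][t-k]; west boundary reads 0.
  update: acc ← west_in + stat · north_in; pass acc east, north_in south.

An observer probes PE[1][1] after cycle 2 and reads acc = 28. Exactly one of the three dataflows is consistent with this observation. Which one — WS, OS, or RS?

dataflow = WS

WS [3×2] PE[1][1] across cycles:
  c0 r1c1: 0 / 0 / 0
  c1 r1c1: 0 / 0 / 0
  c2 r1c1: 28 / 3 / 28
OS [2×2] PE[1][1] across cycles:
  c0 r1c1: 0 / 0 / 0
  c1 r1c1: 0 / 0 / 0
  c2 r1c1: 2 / 1 / 2
RS [2×3] PE[1][1] across cycles:
  c0 r1c1: 0 / 0 / 0
  c1 r1c1: 0 / 0 / 0
  c2 r1c1: 10 / 10 / 3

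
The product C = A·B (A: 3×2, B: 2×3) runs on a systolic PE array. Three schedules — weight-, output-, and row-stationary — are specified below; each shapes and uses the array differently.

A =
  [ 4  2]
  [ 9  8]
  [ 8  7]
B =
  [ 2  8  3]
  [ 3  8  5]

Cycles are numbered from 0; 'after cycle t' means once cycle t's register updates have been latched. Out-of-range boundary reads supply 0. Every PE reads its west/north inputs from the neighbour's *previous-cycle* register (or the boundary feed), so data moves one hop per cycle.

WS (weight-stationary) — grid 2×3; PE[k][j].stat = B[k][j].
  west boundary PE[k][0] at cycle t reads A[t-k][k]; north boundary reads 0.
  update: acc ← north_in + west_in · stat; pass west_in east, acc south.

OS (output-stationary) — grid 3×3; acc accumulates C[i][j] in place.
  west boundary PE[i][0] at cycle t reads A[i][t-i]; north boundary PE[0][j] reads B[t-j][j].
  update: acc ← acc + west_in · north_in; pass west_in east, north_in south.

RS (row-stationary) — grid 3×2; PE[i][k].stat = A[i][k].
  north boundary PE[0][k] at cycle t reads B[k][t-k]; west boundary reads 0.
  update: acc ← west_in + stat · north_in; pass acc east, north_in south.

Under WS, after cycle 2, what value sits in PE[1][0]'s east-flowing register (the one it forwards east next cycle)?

WS 2×3: PE[1][0] cycle-by-cycle (with neighbour feeds):
  c0 r0c0: 8 / 4 / 8
  c0 r1c0: 0 / 0 / 0
  c1 r0c0: 18 / 9 / 18
  c1 r1c0: 14 / 2 / 14
  c2 r0c0: 16 / 8 / 16
  c2 r1c0: 42 / 8 / 42

register = 8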